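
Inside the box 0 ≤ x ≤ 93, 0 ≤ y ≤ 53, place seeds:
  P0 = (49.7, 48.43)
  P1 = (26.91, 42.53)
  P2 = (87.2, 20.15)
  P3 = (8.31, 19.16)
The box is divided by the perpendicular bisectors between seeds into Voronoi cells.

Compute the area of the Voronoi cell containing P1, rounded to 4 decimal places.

Area of P1's cell: 1045.8734

1. box [0,93]×[0,53]: [(0, 0) (93, 0) (93, 53) (0, 53)]
2. ⊥bis P1·P0 via (38.305,45.48): [(0, 0) (50.0791, 0) (36.3582, 53) (0, 53)]  |A|=2290.5883
3. ⊥bis P1·P2 via (57.055,31.34): [(0, 0) (45.4214, 0) (48.1654, 7.3921) (36.3582, 53) (0, 53)]  |A|=2273.3731
4. ⊥bis P1·P3 via (17.61,30.845): [(0, 44.8607) (47.9173, 6.7237) (48.1654, 7.3921) (36.3582, 53) (0, 53)]  |A|=1045.8734
5. canonical 5-gon: [(0, 44.8607) (47.9173, 6.7237) (48.1654, 7.3921) (36.3582, 53) (0, 53)]
6. shoelace: 1045.8734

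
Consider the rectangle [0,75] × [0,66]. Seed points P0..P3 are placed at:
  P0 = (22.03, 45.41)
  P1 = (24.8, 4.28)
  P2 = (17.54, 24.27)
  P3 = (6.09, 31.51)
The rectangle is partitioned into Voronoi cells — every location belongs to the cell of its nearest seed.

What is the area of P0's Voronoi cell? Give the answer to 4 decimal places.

Area of P0's cell: 2441.4931

1. box [0,75]×[0,66]: [(0, 0) (75, 0) (75, 66) (0, 66)]
2. ⊥bis P0·P1 via (23.415,24.845): [(0, 23.2681) (75, 28.3191) (75, 66) (0, 66)]  |A|=3015.4809
3. ⊥bis P0·P2 via (19.785,34.84): [(0, 39.0422) (56.3884, 27.0657) (75, 28.3191) (75, 66) (0, 66)]  |A|=2570.7414
4. ⊥bis P0·P3 via (14.06,38.46): [(0, 54.5835) (16.6329, 35.5095) (56.3884, 27.0657) (75, 28.3191) (75, 66) (0, 66)]  |A|=2441.4931
5. canonical 6-gon: [(0, 54.5835) (16.6329, 35.5095) (56.3884, 27.0657) (75, 28.3191) (75, 66) (0, 66)]
6. shoelace: 2441.4931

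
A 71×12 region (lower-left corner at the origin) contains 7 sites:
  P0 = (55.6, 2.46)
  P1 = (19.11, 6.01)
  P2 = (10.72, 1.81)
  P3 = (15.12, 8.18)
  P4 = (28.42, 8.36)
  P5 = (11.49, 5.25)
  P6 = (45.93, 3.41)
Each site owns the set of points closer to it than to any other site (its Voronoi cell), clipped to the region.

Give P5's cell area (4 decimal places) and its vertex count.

Area of P5's cell: 93.8388 (5 vertices)

1. box [0,71]×[0,12]: [(0, 0) (71, 0) (71, 12) (0, 12)]
2. ⊥bis P5·P0 via (33.545,3.855): [(0, 0) (33.3012, 0) (34.0602, 12) (0, 12)]  |A|=404.1681
3. ⊥bis P5·P1 via (15.3,5.63): [(0, 0) (15.8615, 0) (14.6647, 12) (0, 12)]  |A|=183.1572
4. ⊥bis P5·P2 via (11.105,3.53): [(0, 6.0157) (15.61, 2.5216) (14.6647, 12) (0, 12)]  |A|=116.2062
5. ⊥bis P5·P3 via (13.305,6.715): [(0, 6.0157) (15.61, 2.5216) (15.4578, 4.0479) (9.0391, 12) (0, 12)]  |A|=93.8388
6. ⊥bis P5·P4 via (19.955,6.805): [(0, 6.0157) (15.61, 2.5216) (15.4578, 4.0479) (9.0391, 12) (0, 12)]  |A|=93.8388
7. ⊥bis P5·P6 via (28.71,4.33): [(0, 6.0157) (15.61, 2.5216) (15.4578, 4.0479) (9.0391, 12) (0, 12)]  |A|=93.8388
8. canonical 5-gon: [(0, 6.0157) (15.61, 2.5216) (15.4578, 4.0479) (9.0391, 12) (0, 12)]
9. shoelace: 93.8388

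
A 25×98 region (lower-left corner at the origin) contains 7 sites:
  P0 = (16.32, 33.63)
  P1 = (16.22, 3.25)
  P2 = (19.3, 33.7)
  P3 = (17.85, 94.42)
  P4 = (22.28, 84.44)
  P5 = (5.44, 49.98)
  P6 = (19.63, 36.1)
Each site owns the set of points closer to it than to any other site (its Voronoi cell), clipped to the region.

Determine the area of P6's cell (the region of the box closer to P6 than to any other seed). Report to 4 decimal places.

Area of P6's cell: 163.3452

1. box [0,25]×[0,98]: [(0, 0) (25, 0) (25, 98) (0, 98)]
2. ⊥bis P6·P0 via (17.975,34.865): [(0, 58.953) (25, 25.4509) (25, 98) (0, 98)]  |A|=1394.9514
3. ⊥bis P6·P1 via (17.925,19.675): [(0, 58.953) (25, 25.4509) (25, 98) (0, 98)]  |A|=1394.9514
4. ⊥bis P6·P2 via (19.465,34.9): [(0, 58.953) (17.7755, 35.1323) (25, 34.1389) (25, 98) (0, 98)]  |A|=1363.5683
5. ⊥bis P6·P3 via (18.74,65.26): [(0, 64.688) (0, 58.953) (17.7755, 35.1323) (25, 34.1389) (25, 65.4511)]  |A|=540.307
6. ⊥bis P6·P4 via (20.955,60.27): [(0, 61.4188) (0, 58.953) (17.7755, 35.1323) (25, 34.1389) (25, 60.0483)]  |A|=431.9059
7. ⊥bis P6·P5 via (12.535,43.04): [(12.1604, 42.657) (17.7755, 35.1323) (25, 34.1389) (25, 55.7834)]  |A|=163.3452
8. canonical 4-gon: [(12.1604, 42.657) (17.7755, 35.1323) (25, 34.1389) (25, 55.7834)]
9. shoelace: 163.3452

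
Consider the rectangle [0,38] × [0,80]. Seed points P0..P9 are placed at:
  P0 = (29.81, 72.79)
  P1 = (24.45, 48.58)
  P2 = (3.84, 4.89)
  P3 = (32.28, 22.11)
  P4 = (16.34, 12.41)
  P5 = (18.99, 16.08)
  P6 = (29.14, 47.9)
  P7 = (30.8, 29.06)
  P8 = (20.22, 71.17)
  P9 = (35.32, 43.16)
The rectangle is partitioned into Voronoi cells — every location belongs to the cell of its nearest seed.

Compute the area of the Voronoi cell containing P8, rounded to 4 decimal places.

1. box [0,38]×[0,80]: [(0, 0) (38, 0) (38, 80) (0, 80)]
2. ⊥bis P8·P0 via (25.015,71.98): [(0, 0) (37.1743, 0) (23.6602, 80) (0, 80)]  |A|=2433.3802
3. ⊥bis P8·P1 via (22.335,59.875): [(0, 55.6927) (26.915, 60.7326) (23.6602, 80) (0, 80)]  |A|=555.0499
4. ⊥bis P8·P2 via (12.03,38.03): [(0, 55.6927) (26.915, 60.7326) (23.6602, 80) (0, 80)]  |A|=555.0499
5. ⊥bis P8·P3 via (26.25,46.64): [(0, 55.6927) (26.915, 60.7326) (23.6602, 80) (0, 80)]  |A|=555.0499
6. ⊥bis P8·P4 via (18.28,41.79): [(0, 55.6927) (26.915, 60.7326) (23.6602, 80) (0, 80)]  |A|=555.0499
7. ⊥bis P8·P5 via (19.605,43.625): [(0, 55.6927) (26.915, 60.7326) (23.6602, 80) (0, 80)]  |A|=555.0499
8. ⊥bis P8·P6 via (24.68,59.535): [(0, 55.6927) (26.915, 60.7326) (23.6602, 80) (0, 80)]  |A|=555.0499
9. ⊥bis P8·P7 via (25.51,50.115): [(0, 55.6927) (26.915, 60.7326) (23.6602, 80) (0, 80)]  |A|=555.0499
10. ⊥bis P8·P9 via (27.77,57.165): [(0, 55.6927) (26.915, 60.7326) (23.6602, 80) (0, 80)]  |A|=555.0499
11. canonical 4-gon: [(0, 55.6927) (26.915, 60.7326) (23.6602, 80) (0, 80)]
12. shoelace: 555.0499

Area of P8's cell: 555.0499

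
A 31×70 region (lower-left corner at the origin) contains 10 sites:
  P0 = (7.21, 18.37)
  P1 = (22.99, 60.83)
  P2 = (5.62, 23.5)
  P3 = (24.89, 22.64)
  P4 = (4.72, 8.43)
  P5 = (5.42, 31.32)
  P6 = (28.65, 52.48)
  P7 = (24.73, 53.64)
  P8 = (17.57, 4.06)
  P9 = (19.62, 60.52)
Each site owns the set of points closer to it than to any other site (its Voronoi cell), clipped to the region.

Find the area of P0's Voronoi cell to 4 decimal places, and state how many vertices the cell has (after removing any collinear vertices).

1. box [0,31]×[0,70]: [(0, 0) (31, 0) (31, 70) (0, 70)]
2. ⊥bis P0·P1 via (15.1,39.6): [(0, 45.2118) (0, 0) (31, 0) (31, 33.6909)]  |A|=1222.9916
3. ⊥bis P0·P2 via (6.415,20.935): [(0, 18.9467) (0, 0) (31, 0) (31, 28.5549)]  |A|=736.2754
4. ⊥bis P0·P3 via (16.05,20.505): [(15.2824, 23.6834) (0, 18.9467) (0, 0) (21.0023, 0)]  |A|=393.4779
5. ⊥bis P0·P4 via (5.965,13.4): [(18.5259, 10.2535) (15.2824, 23.6834) (0, 18.9467) (0, 14.8943)]  |A|=147.8401
6. ⊥bis P0·P5 via (6.315,24.845): [(18.5259, 10.2535) (15.2824, 23.6834) (0, 18.9467) (0, 14.8943)]  |A|=147.8401
7. ⊥bis P0·P6 via (17.93,35.425): [(18.5259, 10.2535) (15.2824, 23.6834) (0, 18.9467) (0, 14.8943)]  |A|=147.8401
8. ⊥bis P0·P7 via (15.97,36.005): [(18.5259, 10.2535) (15.2824, 23.6834) (0, 18.9467) (0, 14.8943)]  |A|=147.8401
9. ⊥bis P0·P8 via (12.39,11.215): [(12.9806, 11.6426) (17.4151, 14.853) (15.2824, 23.6834) (0, 18.9467) (0, 14.8943)]  |A|=135.8587
10. ⊥bis P0·P9 via (13.415,39.445): [(12.9806, 11.6426) (17.4151, 14.853) (15.2824, 23.6834) (0, 18.9467) (0, 14.8943)]  |A|=135.8587
11. canonical 5-gon: [(12.9806, 11.6426) (17.4151, 14.853) (15.2824, 23.6834) (0, 18.9467) (0, 14.8943)]
12. shoelace: 135.8587

Area of P0's cell: 135.8587 (5 vertices)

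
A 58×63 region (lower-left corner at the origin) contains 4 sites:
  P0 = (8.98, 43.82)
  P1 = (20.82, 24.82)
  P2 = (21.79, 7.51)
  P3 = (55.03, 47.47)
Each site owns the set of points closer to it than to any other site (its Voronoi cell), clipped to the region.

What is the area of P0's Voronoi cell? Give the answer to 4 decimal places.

1. box [0,58]×[0,63]: [(0, 0) (58, 0) (58, 63) (0, 63)]
2. ⊥bis P0·P1 via (14.9,34.32): [(0, 25.0349) (58, 61.1781) (58, 63) (0, 63)]  |A|=1153.8215
3. ⊥bis P0·P2 via (15.385,25.665): [(0, 25.0349) (58, 61.1781) (58, 63) (0, 63)]  |A|=1153.8215
4. ⊥bis P0·P3 via (32.005,45.645): [(0, 25.0349) (32.0553, 45.0105) (30.6294, 63) (0, 63)]  |A|=883.995
5. canonical 4-gon: [(0, 25.0349) (32.0553, 45.0105) (30.6294, 63) (0, 63)]
6. shoelace: 883.995

Area of P0's cell: 883.9950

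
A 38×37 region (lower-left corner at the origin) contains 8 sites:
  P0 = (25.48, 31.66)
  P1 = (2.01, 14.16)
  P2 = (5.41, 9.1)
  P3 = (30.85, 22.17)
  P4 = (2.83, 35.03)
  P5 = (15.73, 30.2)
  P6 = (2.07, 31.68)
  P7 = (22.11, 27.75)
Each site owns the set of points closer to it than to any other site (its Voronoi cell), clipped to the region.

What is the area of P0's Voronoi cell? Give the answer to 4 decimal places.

Area of P0's cell: 133.0385

1. box [0,38]×[0,37]: [(0, 0) (38, 0) (38, 37) (0, 37)]
2. ⊥bis P0·P1 via (13.745,22.91): [(30.8274, 0) (38, 0) (38, 37) (3.239, 37)]  |A|=775.7701
3. ⊥bis P0·P2 via (15.445,20.38): [(15.9988, 19.8873) (38, 0.3144) (38, 37) (3.239, 37)]  |A|=700.9896
4. ⊥bis P0·P3 via (28.165,26.915): [(15.9236, 19.9881) (38, 32.4802) (38, 37) (3.239, 37)]  |A|=345.5647
5. ⊥bis P0·P4 via (14.155,33.345): [(12.7925, 24.1875) (15.9236, 19.9881) (38, 32.4802) (38, 37) (14.6988, 37)]  |A|=272.1503
6. ⊥bis P0·P5 via (20.605,30.93): [(21.7498, 23.2849) (38, 32.4802) (38, 37) (19.6961, 37)]  |A|=162.2438
7. ⊥bis P0·P6 via (13.775,31.67): [(21.7498, 23.2849) (38, 32.4802) (38, 37) (19.6961, 37)]  |A|=162.2438
8. ⊥bis P0·P7 via (23.795,29.705): [(20.3429, 32.6803) (27.4811, 26.528) (38, 32.4802) (38, 37) (19.6961, 37)]  |A|=133.0385
9. canonical 5-gon: [(20.3429, 32.6803) (27.4811, 26.528) (38, 32.4802) (38, 37) (19.6961, 37)]
10. shoelace: 133.0385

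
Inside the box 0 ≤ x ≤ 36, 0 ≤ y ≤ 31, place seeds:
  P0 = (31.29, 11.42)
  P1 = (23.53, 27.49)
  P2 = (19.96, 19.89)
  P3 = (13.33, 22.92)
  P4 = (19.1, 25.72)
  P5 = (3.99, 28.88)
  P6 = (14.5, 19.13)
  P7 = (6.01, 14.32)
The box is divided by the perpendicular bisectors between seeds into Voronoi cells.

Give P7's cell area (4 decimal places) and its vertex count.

1. box [0,36]×[0,31]: [(0, 0) (36, 0) (36, 31) (0, 31)]
2. ⊥bis P7·P0 via (18.65,12.87): [(0, 0) (17.1736, 0) (20.7298, 31) (0, 31)]  |A|=587.5027
3. ⊥bis P7·P1 via (14.77,20.905): [(0, 0) (17.1736, 0) (18.936, 15.363) (7.1815, 31) (0, 31)]  |A|=481.5752
4. ⊥bis P7·P2 via (12.985,17.105): [(0, 0) (17.1736, 0) (17.7631, 5.1384) (7.7264, 30.275) (7.1815, 31) (0, 31)]  |A|=415.5232
5. ⊥bis P7·P3 via (9.67,18.62): [(0, 26.8507) (0, 0) (17.1736, 0) (17.7631, 5.1384) (13.7753, 15.1257)]  |A|=328.009
6. ⊥bis P7·P4 via (12.555,20.02): [(0, 26.8507) (0, 0) (17.1736, 0) (17.7631, 5.1384) (13.7753, 15.1257)]  |A|=328.009
7. ⊥bis P7·P5 via (5,21.6): [(6.0051, 21.7394) (0, 20.9063) (0, 0) (17.1736, 0) (17.7631, 5.1384) (13.7753, 15.1257)]  |A|=310.1606
8. ⊥bis P7·P6 via (10.255,16.725): [(8.7263, 19.4232) (6.0051, 21.7394) (0, 20.9063) (0, 0) (17.1736, 0) (17.6042, 3.7532)]  |A|=286.1227
9. canonical 6-gon: [(8.7263, 19.4232) (6.0051, 21.7394) (0, 20.9063) (0, 0) (17.1736, 0) (17.6042, 3.7532)]
10. shoelace: 286.1227

Area of P7's cell: 286.1227 (6 vertices)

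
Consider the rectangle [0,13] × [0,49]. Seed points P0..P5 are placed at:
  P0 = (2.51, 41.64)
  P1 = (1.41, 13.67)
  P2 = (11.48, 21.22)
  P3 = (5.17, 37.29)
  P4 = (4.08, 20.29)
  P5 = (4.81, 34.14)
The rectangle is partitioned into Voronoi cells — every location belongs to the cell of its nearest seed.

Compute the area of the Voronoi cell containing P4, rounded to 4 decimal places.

Area of P4's cell: 83.1818

1. box [0,13]×[0,49]: [(0, 0) (13, 0) (13, 49) (0, 49)]
2. ⊥bis P4·P0 via (3.295,30.965): [(0, 30.7227) (0, 0) (13, 0) (13, 31.6787)]  |A|=405.6089
3. ⊥bis P4·P1 via (2.745,16.98): [(0, 30.7227) (0, 18.0871) (13, 12.8439) (13, 31.6787)]  |A|=204.5571
4. ⊥bis P4·P2 via (7.78,20.755): [(6.4675, 31.1983) (0, 30.7227) (0, 18.0871) (8.5486, 14.6393)]  |A|=108.0511
5. ⊥bis P4·P3 via (4.625,28.79): [(6.7876, 28.6513) (0, 29.0865) (0, 18.0871) (8.5486, 14.6393)]  |A|=94.1859
6. ⊥bis P4·P5 via (4.445,27.215): [(6.985, 27.0811) (0, 27.4493) (0, 18.0871) (8.5486, 14.6393)]  |A|=83.1818
7. canonical 4-gon: [(6.985, 27.0811) (0, 27.4493) (0, 18.0871) (8.5486, 14.6393)]
8. shoelace: 83.1818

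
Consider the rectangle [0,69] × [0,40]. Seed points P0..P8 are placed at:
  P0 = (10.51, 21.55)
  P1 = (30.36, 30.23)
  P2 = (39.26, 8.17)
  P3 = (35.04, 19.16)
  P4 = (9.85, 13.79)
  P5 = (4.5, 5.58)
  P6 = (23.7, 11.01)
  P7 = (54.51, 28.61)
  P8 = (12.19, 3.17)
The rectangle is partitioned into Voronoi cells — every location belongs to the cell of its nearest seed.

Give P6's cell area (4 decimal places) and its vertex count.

Area of P6's cell: 238.4967 (7 vertices)

1. box [0,69]×[0,40]: [(0, 0) (69, 0) (69, 40) (0, 40)]
2. ⊥bis P6·P0 via (17.105,16.28): [(4.0958, 0) (69, 0) (69, 40) (36.0594, 40)]  |A|=1956.8954
3. ⊥bis P6·P1 via (27.03,20.62): [(21.9732, 22.3722) (4.0958, 0) (69, 0) (69, 6.0768)]  |A|=868.9121
4. ⊥bis P6·P2 via (31.48,9.59): [(33.1087, 18.5136) (21.9732, 22.3722) (4.0958, 0) (29.7296, 0)]  |A|=396.3415
5. ⊥bis P6·P3 via (29.37,15.085): [(31.8525, 11.6308) (24.8488, 21.3758) (21.9732, 22.3722) (4.0958, 0) (29.7296, 0)]  |A|=366.1181
6. ⊥bis P6·P4 via (16.775,12.4): [(31.8525, 11.6308) (24.8488, 21.3758) (21.9732, 22.3722) (17.7044, 17.03) (14.286, 0) (29.7296, 0)]  |A|=279.348
7. ⊥bis P6·P5 via (14.1,8.295): [(31.8525, 11.6308) (24.8488, 21.3758) (21.9732, 22.3722) (17.7044, 17.03) (15.1826, 4.4669) (16.4459, 0) (29.7296, 0)]  |A|=274.5241
8. ⊥bis P6·P7 via (39.105,19.81): [(31.8525, 11.6308) (24.8488, 21.3758) (21.9732, 22.3722) (17.7044, 17.03) (15.1826, 4.4669) (16.4459, 0) (29.7296, 0)]  |A|=274.5241
9. ⊥bis P6·P8 via (17.945,7.09): [(31.8525, 11.6308) (24.8488, 21.3758) (21.9732, 22.3722) (17.7044, 17.03) (16.2181, 9.6253) (22.7743, 0) (29.7296, 0)]  |A|=238.4967
10. canonical 7-gon: [(31.8525, 11.6308) (24.8488, 21.3758) (21.9732, 22.3722) (17.7044, 17.03) (16.2181, 9.6253) (22.7743, 0) (29.7296, 0)]
11. shoelace: 238.4967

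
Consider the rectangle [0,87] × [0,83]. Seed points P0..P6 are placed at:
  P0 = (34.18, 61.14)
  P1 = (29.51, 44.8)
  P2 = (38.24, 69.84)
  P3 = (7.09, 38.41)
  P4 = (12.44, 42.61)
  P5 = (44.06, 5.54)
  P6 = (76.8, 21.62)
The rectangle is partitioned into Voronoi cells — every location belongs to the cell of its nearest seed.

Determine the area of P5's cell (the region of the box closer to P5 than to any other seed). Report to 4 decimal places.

Area of P5's cell: 1130.9036

1. box [0,87]×[0,83]: [(0, 0) (87, 0) (87, 83) (0, 83)]
2. ⊥bis P5·P0 via (39.12,33.34): [(0, 26.3885) (0, 0) (87, 0) (87, 41.8482)]  |A|=2968.2935
3. ⊥bis P5·P1 via (36.785,25.17): [(76.9858, 40.0687) (0, 11.5373) (0, 0) (87, 0) (87, 41.8482)]  |A|=2396.6272
4. ⊥bis P5·P2 via (41.15,37.69): [(86.9066, 41.8316) (76.9858, 40.0687) (0, 11.5373) (0, 0) (87, 0) (87, 41.84)]  |A|=2396.6268
5. ⊥bis P5·P3 via (25.575,21.975): [(86.9066, 41.8316) (76.9858, 40.0687) (24.3027, 20.544) (6.037, 0) (87, 0) (87, 41.84)]  |A|=2194.4214
6. ⊥bis P5·P4 via (28.25,24.075): [(86.9066, 41.8316) (76.9858, 40.0687) (24.3027, 20.544) (6.037, 0) (87, 0) (87, 41.84)]  |A|=2194.4214
7. ⊥bis P5·P6 via (60.43,13.58): [(51.9731, 30.7988) (24.3027, 20.544) (6.037, 0) (67.0997, 0)]  |A|=1130.9036
8. canonical 4-gon: [(51.9731, 30.7988) (24.3027, 20.544) (6.037, 0) (67.0997, 0)]
9. shoelace: 1130.9036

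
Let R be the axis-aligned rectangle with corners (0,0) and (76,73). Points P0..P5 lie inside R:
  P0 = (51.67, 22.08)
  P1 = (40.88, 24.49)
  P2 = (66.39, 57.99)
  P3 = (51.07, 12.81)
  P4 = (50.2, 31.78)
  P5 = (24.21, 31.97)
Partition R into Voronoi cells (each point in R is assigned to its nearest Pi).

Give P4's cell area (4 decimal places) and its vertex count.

1. box [0,76]×[0,73]: [(0, 0) (76, 0) (76, 73) (0, 73)]
2. ⊥bis P4·P0 via (50.935,26.93): [(0, 19.211) (76, 30.7285) (76, 73) (0, 73)]  |A|=3650.2992
3. ⊥bis P4·P1 via (45.54,28.135): [(46.9544, 26.3268) (76, 30.7285) (76, 73) (10.4471, 73)]  |A|=2143.684
4. ⊥bis P4·P2 via (58.295,44.885): [(46.9544, 26.3268) (76, 30.7285) (76, 33.9486) (12.7796, 73) (10.4471, 73)]  |A|=909.2605
5. ⊥bis P4·P3 via (50.635,22.295): [(46.9544, 26.3268) (76, 30.7285) (76, 33.9486) (12.7796, 73) (10.4471, 73)]  |A|=909.2605
6. ⊥bis P4·P5 via (37.205,31.875): [(37.2551, 38.727) (46.9544, 26.3268) (76, 30.7285) (76, 33.9486) (37.3945, 57.7953)]  |A|=633.547
7. canonical 5-gon: [(37.2551, 38.727) (46.9544, 26.3268) (76, 30.7285) (76, 33.9486) (37.3945, 57.7953)]
8. shoelace: 633.547

Area of P4's cell: 633.5470 (5 vertices)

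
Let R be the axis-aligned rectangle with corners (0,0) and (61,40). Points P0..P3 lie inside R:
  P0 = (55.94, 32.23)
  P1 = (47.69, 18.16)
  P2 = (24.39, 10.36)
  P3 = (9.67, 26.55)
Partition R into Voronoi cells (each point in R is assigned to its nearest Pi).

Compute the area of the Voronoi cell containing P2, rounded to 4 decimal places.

1. box [0,61]×[0,40]: [(0, 0) (61, 0) (61, 40) (0, 40)]
2. ⊥bis P2·P0 via (40.165,21.295): [(0, 0) (54.9264, 0) (27.199, 40) (0, 40)]  |A|=1642.507
3. ⊥bis P2·P1 via (36.04,14.26): [(0, 0) (40.8137, 0) (27.6326, 39.3745) (27.199, 40) (0, 40)]  |A|=1364.6681
4. ⊥bis P2·P3 via (17.03,18.455): [(0, 2.9713) (0, 0) (40.8137, 0) (30.5275, 30.7269)]  |A|=672.3932
5. canonical 4-gon: [(0, 2.9713) (0, 0) (40.8137, 0) (30.5275, 30.7269)]
6. shoelace: 672.3932

Area of P2's cell: 672.3932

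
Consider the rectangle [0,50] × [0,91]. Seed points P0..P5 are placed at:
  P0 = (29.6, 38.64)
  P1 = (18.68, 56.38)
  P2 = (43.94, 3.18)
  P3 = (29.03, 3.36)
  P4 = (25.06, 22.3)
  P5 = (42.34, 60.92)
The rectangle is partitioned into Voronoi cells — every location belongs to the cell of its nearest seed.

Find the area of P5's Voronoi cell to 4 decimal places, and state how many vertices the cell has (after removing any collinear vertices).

1. box [0,50]×[0,91]: [(0, 0) (50, 0) (50, 91) (0, 91)]
2. ⊥bis P5·P0 via (35.97,49.78): [(0, 70.3481) (50, 41.7575) (50, 91) (0, 91)]  |A|=1747.3604
3. ⊥bis P5·P1 via (30.51,58.65): [(31.7489, 52.1937) (50, 41.7575) (50, 91) (24.3025, 91)]  |A|=947.9781
4. ⊥bis P5·P2 via (43.14,32.05): [(31.7489, 52.1937) (50, 41.7575) (50, 91) (24.3025, 91)]  |A|=947.9781
5. ⊥bis P5·P3 via (35.685,32.14): [(31.7489, 52.1937) (50, 41.7575) (50, 91) (24.3025, 91)]  |A|=947.9781
6. ⊥bis P5·P4 via (33.7,41.61): [(31.7489, 52.1937) (50, 41.7575) (50, 91) (24.3025, 91)]  |A|=947.9781
7. canonical 4-gon: [(31.7489, 52.1937) (50, 41.7575) (50, 91) (24.3025, 91)]
8. shoelace: 947.9781

Area of P5's cell: 947.9781 (4 vertices)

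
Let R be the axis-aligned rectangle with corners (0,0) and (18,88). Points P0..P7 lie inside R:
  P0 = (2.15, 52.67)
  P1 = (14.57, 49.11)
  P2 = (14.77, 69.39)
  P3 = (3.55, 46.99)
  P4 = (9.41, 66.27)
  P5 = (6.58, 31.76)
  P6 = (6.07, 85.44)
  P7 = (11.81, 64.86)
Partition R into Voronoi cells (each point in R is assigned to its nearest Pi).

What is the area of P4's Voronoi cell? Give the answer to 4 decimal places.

1. box [0,18]×[0,88]: [(0, 0) (18, 0) (18, 88) (0, 88)]
2. ⊥bis P4·P0 via (5.78,59.47): [(0, 62.5555) (18, 52.9467) (18, 88) (0, 88)]  |A|=544.4804
3. ⊥bis P4·P1 via (11.99,57.69): [(0, 62.5555) (10.1506, 57.1369) (18, 59.4972) (18, 88) (0, 88)]  |A|=518.7715
4. ⊥bis P4·P2 via (12.09,67.83): [(0, 62.5555) (10.1506, 57.1369) (17.0983, 59.2261) (0.3493, 88) (0, 88)]  |A|=251.9797
5. ⊥bis P4·P3 via (6.48,56.63): [(0, 62.5555) (10.1506, 57.1369) (17.0983, 59.2261) (0.3493, 88) (0, 88)]  |A|=251.9797
6. ⊥bis P4·P5 via (7.995,49.015): [(0, 62.5555) (10.1506, 57.1369) (17.0983, 59.2261) (0.3493, 88) (0, 88)]  |A|=251.9797
7. ⊥bis P4·P6 via (7.74,75.855): [(0, 74.5065) (0, 62.5555) (10.1506, 57.1369) (17.0983, 59.2261) (7.4483, 75.8042)]  |A|=199.5979
8. ⊥bis P4·P7 via (10.61,65.565): [(0, 74.5065) (0, 62.5555) (6.7309, 58.9624) (12.0157, 67.9577) (7.4483, 75.8042)]  |A|=143.7526
9. canonical 5-gon: [(0, 74.5065) (0, 62.5555) (6.7309, 58.9624) (12.0157, 67.9577) (7.4483, 75.8042)]
10. shoelace: 143.7526

Area of P4's cell: 143.7526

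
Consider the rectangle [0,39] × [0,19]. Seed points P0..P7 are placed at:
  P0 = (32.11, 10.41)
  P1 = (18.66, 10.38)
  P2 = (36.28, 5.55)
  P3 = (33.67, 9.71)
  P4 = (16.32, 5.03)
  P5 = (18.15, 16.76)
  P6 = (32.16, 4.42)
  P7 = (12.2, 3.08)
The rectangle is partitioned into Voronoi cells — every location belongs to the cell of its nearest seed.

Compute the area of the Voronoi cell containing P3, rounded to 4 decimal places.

Area of P3's cell: 49.2879

1. box [0,39]×[0,19]: [(0, 0) (39, 0) (39, 19) (0, 19)]
2. ⊥bis P3·P0 via (32.89,10.06): [(28.3759, 0) (39, 0) (39, 19) (36.9015, 19)]  |A|=120.8644
3. ⊥bis P3·P1 via (26.165,10.045): [(28.3759, 0) (39, 0) (39, 19) (36.9015, 19)]  |A|=120.8644
4. ⊥bis P3·P2 via (34.975,7.63): [(30.5554, 4.8571) (39, 10.1553) (39, 19) (36.9015, 19)]  |A|=52.1843
5. ⊥bis P3·P4 via (24.995,7.37): [(30.5554, 4.8571) (39, 10.1553) (39, 19) (36.9015, 19)]  |A|=52.1843
6. ⊥bis P3·P5 via (25.91,13.235): [(30.5554, 4.8571) (39, 10.1553) (39, 19) (36.9015, 19)]  |A|=52.1843
7. ⊥bis P3·P6 via (32.915,7.065): [(31.7015, 7.4114) (33.7119, 6.8375) (39, 10.1553) (39, 19) (36.9015, 19)]  |A|=49.2879
8. ⊥bis P3·P7 via (22.935,6.395): [(31.7015, 7.4114) (33.7119, 6.8375) (39, 10.1553) (39, 19) (36.9015, 19)]  |A|=49.2879
9. canonical 5-gon: [(31.7015, 7.4114) (33.7119, 6.8375) (39, 10.1553) (39, 19) (36.9015, 19)]
10. shoelace: 49.2879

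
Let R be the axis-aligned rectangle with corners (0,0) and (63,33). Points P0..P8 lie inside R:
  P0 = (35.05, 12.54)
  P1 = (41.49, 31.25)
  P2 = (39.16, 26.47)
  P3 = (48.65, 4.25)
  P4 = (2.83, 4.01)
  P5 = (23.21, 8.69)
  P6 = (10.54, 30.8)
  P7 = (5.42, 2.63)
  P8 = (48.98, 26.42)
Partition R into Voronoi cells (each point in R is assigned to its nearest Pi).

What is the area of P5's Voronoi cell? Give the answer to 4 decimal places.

Area of P5's cell: 333.0674

1. box [0,63]×[0,33]: [(0, 0) (63, 0) (63, 33) (0, 33)]
2. ⊥bis P5·P0 via (29.13,10.615): [(0, 0) (32.5817, 0) (21.8511, 33) (0, 33)]  |A|=898.1406
3. ⊥bis P5·P1 via (32.35,19.97): [(0, 0) (32.5817, 0) (23.8479, 26.8591) (16.2692, 33) (0, 33)]  |A|=881.0017
4. ⊥bis P5·P2 via (31.185,17.58): [(0, 0) (32.5817, 0) (25.0862, 23.0511) (13.9958, 33) (0, 33)]  |A|=859.0649
5. ⊥bis P5·P3 via (35.93,6.47): [(0, 0) (32.5817, 0) (25.0862, 23.0511) (13.9958, 33) (0, 33)]  |A|=859.0649
6. ⊥bis P5·P4 via (13.02,6.35): [(14.4782, 0) (32.5817, 0) (25.0862, 23.0511) (13.9958, 33) (6.9002, 33)]  |A|=506.3218
7. ⊥bis P5·P6 via (16.875,19.745): [(10.75, 16.2351) (14.4782, 0) (32.5817, 0) (25.0862, 23.0511) (24.1344, 23.9049)]  |A|=347.0968
8. ⊥bis P5·P7 via (14.315,5.66): [(10.75, 16.2351) (10.8272, 15.8988) (16.243, 0) (32.5817, 0) (25.0862, 23.0511) (24.1344, 23.9049)]  |A|=333.0674
9. ⊥bis P5·P8 via (36.095,17.555): [(10.75, 16.2351) (10.8272, 15.8988) (16.243, 0) (32.5817, 0) (25.0862, 23.0511) (24.1344, 23.9049)]  |A|=333.0674
10. canonical 6-gon: [(10.75, 16.2351) (10.8272, 15.8988) (16.243, 0) (32.5817, 0) (25.0862, 23.0511) (24.1344, 23.9049)]
11. shoelace: 333.0674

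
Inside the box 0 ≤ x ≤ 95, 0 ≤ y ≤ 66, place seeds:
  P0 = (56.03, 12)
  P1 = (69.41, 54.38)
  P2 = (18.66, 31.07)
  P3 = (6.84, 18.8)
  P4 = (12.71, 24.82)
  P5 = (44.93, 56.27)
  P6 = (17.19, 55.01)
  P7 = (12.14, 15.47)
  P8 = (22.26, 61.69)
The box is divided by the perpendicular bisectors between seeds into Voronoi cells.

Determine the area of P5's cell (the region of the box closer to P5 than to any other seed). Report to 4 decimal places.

1. box [0,95]×[0,66]: [(0, 0) (95, 0) (95, 66) (0, 66)]
2. ⊥bis P5·P0 via (50.48,34.135): [(0, 21.4779) (95, 45.2977) (95, 66) (0, 66)]  |A|=3098.1578
3. ⊥bis P5·P1 via (57.17,55.325): [(0, 21.4779) (55.6338, 35.4272) (57.9942, 66) (0, 66)]  |A|=2124.9864
4. ⊥bis P5·P2 via (31.795,43.67): [(42.791, 32.2071) (55.6338, 35.4272) (57.9942, 66) (10.3745, 66)]  |A|=997.1222
5. ⊥bis P5·P3 via (25.885,37.535): [(42.791, 32.2071) (55.6338, 35.4272) (57.9942, 66) (10.3745, 66)]  |A|=997.1222
6. ⊥bis P5·P4 via (28.82,40.545): [(42.791, 32.2071) (55.6338, 35.4272) (57.9942, 66) (10.3745, 66)]  |A|=997.1222
7. ⊥bis P5·P6 via (31.06,55.64): [(31.5942, 43.8793) (42.791, 32.2071) (55.6338, 35.4272) (57.9942, 66) (30.5894, 66)]  |A|=773.5386
8. ⊥bis P5·P7 via (28.535,35.87): [(31.5942, 43.8793) (42.791, 32.2071) (55.6338, 35.4272) (57.9942, 66) (30.5894, 66)]  |A|=773.5386
9. ⊥bis P5·P8 via (33.595,58.98): [(31.3372, 49.5365) (31.5942, 43.8793) (42.791, 32.2071) (55.6338, 35.4272) (57.9942, 66) (35.2734, 66)]  |A|=734.9817
10. canonical 6-gon: [(31.3372, 49.5365) (31.5942, 43.8793) (42.791, 32.2071) (55.6338, 35.4272) (57.9942, 66) (35.2734, 66)]
11. shoelace: 734.9817

Area of P5's cell: 734.9817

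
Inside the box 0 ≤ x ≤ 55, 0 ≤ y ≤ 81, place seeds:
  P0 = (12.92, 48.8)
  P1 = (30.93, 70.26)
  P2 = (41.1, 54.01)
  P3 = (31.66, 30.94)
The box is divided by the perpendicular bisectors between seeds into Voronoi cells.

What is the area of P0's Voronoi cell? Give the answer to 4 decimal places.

1. box [0,55]×[0,81]: [(0, 0) (55, 0) (55, 81) (0, 81)]
2. ⊥bis P0·P1 via (21.925,59.53): [(0, 77.9302) (0, 0) (55, 0) (55, 31.7723)]  |A|=3016.8193
3. ⊥bis P0·P2 via (27.01,51.405): [(26.1658, 55.9709) (0, 77.9302) (0, 0) (36.5139, 0)]  |A|=2041.4138
4. ⊥bis P0·P3 via (22.29,39.87): [(28.0293, 45.892) (26.1658, 55.9709) (0, 77.9302) (0, 16.4817)]  |A|=972.5798
5. canonical 4-gon: [(28.0293, 45.892) (26.1658, 55.9709) (0, 77.9302) (0, 16.4817)]
6. shoelace: 972.5798

Area of P0's cell: 972.5798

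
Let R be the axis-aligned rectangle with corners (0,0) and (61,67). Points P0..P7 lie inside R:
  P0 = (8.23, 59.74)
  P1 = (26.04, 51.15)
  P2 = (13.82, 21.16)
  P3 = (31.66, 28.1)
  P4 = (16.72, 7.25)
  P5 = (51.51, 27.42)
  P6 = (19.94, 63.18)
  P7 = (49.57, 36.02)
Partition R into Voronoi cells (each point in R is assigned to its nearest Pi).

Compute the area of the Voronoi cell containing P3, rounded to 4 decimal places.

1. box [0,61]×[0,67]: [(0, 0) (61, 0) (61, 67) (0, 67)]
2. ⊥bis P3·P0 via (19.945,43.92): [(0, 29.1504) (0, 0) (61, 0) (61, 67) (51.1124, 67)]  |A|=3119.7079
3. ⊥bis P3·P1 via (28.85,39.625): [(6.9267, 34.2797) (0, 29.1504) (0, 0) (61, 0) (61, 47.4637)]  |A|=2429.7496
4. ⊥bis P3·P2 via (22.74,24.63): [(17.9414, 36.9653) (32.3214, 0) (61, 0) (61, 47.4637)]  |A|=1551.9174
5. ⊥bis P3·P4 via (24.19,17.675): [(17.9414, 36.9653) (25.9308, 16.4276) (48.8569, 0) (61, 0) (61, 47.4637)]  |A|=1416.0979
6. ⊥bis P3·P5 via (41.585,27.76): [(42.1021, 42.8561) (17.9414, 36.9653) (25.9308, 16.4276) (40.831, 5.7509)]  |A|=554.8579
7. ⊥bis P3·P6 via (25.8,45.64): [(42.1021, 42.8561) (17.9414, 36.9653) (25.9308, 16.4276) (40.831, 5.7509)]  |A|=554.8579
8. ⊥bis P3·P7 via (40.615,32.06): [(41.652, 29.715) (36.4502, 41.4781) (17.9414, 36.9653) (25.9308, 16.4276) (40.831, 5.7509)]  |A|=518.0319
9. canonical 5-gon: [(41.652, 29.715) (36.4502, 41.4781) (17.9414, 36.9653) (25.9308, 16.4276) (40.831, 5.7509)]
10. shoelace: 518.0319

Area of P3's cell: 518.0319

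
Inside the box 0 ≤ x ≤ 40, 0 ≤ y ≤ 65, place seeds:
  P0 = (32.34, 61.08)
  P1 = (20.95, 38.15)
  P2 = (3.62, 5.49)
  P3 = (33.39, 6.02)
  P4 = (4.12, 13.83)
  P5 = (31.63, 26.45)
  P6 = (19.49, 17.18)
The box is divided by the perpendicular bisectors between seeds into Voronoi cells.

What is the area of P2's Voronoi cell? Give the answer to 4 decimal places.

Area of P2's cell: 154.6928

1. box [0,40]×[0,65]: [(0, 0) (40, 0) (40, 65) (0, 65)]
2. ⊥bis P2·P0 via (17.98,33.285): [(0, 42.5742) (0, 0) (40, 0) (40, 21.9086)]  |A|=1289.6555
3. ⊥bis P2·P1 via (12.285,21.82): [(0, 28.3386) (0, 0) (40, 0) (40, 7.1139)]  |A|=709.0511
4. ⊥bis P2·P3 via (18.505,5.755): [(18.2756, 18.6413) (0, 28.3386) (0, 0) (18.6075, 0)]  |A|=432.3861
5. ⊥bis P2·P4 via (3.87,9.66): [(18.451, 8.7858) (0, 9.892) (0, 0) (18.6075, 0)]  |A|=173
6. ⊥bis P2·P5 via (17.625,15.97): [(18.451, 8.7858) (0, 9.892) (0, 0) (18.6075, 0)]  |A|=173
7. ⊥bis P2·P6 via (11.555,11.335): [(18.5753, 1.8044) (13.2009, 9.1006) (0, 9.892) (0, 0) (18.6075, 0)]  |A|=154.6928
8. canonical 5-gon: [(18.5753, 1.8044) (13.2009, 9.1006) (0, 9.892) (0, 0) (18.6075, 0)]
9. shoelace: 154.6928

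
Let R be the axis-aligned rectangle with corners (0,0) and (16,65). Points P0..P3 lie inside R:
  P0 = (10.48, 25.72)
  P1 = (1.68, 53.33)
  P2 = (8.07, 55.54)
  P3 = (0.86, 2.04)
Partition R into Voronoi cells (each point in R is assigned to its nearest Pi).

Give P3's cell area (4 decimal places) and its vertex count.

Area of P3's cell: 206.9350 (4 vertices)

1. box [0,16]×[0,65]: [(0, 0) (16, 0) (16, 65) (0, 65)]
2. ⊥bis P3·P0 via (5.67,13.88): [(0, 16.1834) (0, 0) (16, 0) (16, 9.6834)]  |A|=206.935
3. ⊥bis P3·P1 via (1.27,27.685): [(0, 16.1834) (0, 0) (16, 0) (16, 9.6834)]  |A|=206.935
4. ⊥bis P3·P2 via (4.465,28.79): [(0, 16.1834) (0, 0) (16, 0) (16, 9.6834)]  |A|=206.935
5. canonical 4-gon: [(0, 16.1834) (0, 0) (16, 0) (16, 9.6834)]
6. shoelace: 206.935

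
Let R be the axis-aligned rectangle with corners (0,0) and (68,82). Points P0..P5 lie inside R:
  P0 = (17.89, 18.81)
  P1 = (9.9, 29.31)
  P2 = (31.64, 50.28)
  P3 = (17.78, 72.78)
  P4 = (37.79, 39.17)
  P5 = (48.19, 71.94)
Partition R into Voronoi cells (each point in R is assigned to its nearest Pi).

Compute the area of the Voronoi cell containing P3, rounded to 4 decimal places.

Area of P3's cell: 810.0739

1. box [0,68]×[0,82]: [(0, 0) (68, 0) (68, 82) (0, 82)]
2. ⊥bis P3·P0 via (17.835,45.795): [(0, 45.7586) (68, 45.8972) (68, 82) (0, 82)]  |A|=2459.6996
3. ⊥bis P3·P1 via (13.84,51.045): [(0, 53.5538) (42.524, 45.8453) (68, 45.8972) (68, 82) (0, 82)]  |A|=2293.9582
4. ⊥bis P3·P2 via (24.71,61.53): [(0, 53.5538) (9.0875, 51.9065) (57.9405, 82) (0, 82)]  |A|=1001.0678
5. ⊥bis P3·P4 via (27.785,55.975): [(0, 53.5538) (9.0875, 51.9065) (57.9405, 82) (0, 82)]  |A|=1001.0678
6. ⊥bis P3·P5 via (32.985,72.36): [(0, 53.5538) (9.0875, 51.9065) (32.8239, 66.5282) (33.2513, 82) (0, 82)]  |A|=810.0739
7. canonical 5-gon: [(0, 53.5538) (9.0875, 51.9065) (32.8239, 66.5282) (33.2513, 82) (0, 82)]
8. shoelace: 810.0739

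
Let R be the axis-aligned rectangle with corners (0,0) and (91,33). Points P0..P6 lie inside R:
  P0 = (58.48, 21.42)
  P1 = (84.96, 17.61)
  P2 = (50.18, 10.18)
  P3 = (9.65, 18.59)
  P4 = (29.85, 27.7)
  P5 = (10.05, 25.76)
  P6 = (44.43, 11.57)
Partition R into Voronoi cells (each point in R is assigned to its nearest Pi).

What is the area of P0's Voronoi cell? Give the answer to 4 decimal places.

Area of P0's cell: 525.9974

1. box [0,91]×[0,33]: [(0, 0) (91, 0) (91, 33) (0, 33)]
2. ⊥bis P0·P1 via (71.72,19.515): [(0, 0) (68.9121, 0) (73.6603, 33) (0, 33)]  |A|=2352.4444
3. ⊥bis P0·P2 via (54.33,15.8): [(69.5666, 4.5488) (73.6603, 33) (31.0375, 33)]  |A|=606.3356
4. ⊥bis P0·P3 via (34.065,20.005): [(33.4135, 31.2454) (69.5666, 4.5488) (73.6603, 33) (33.3119, 33)]  |A|=604.3403
5. ⊥bis P0·P4 via (44.165,24.56): [(43.9283, 23.481) (69.5666, 4.5488) (73.6603, 33) (46.0163, 33)]  |A|=535.0435
6. ⊥bis P0·P5 via (34.265,23.59): [(43.9283, 23.481) (69.5666, 4.5488) (73.6603, 33) (46.0163, 33)]  |A|=535.0435
7. ⊥bis P0·P6 via (51.455,16.495): [(44.5549, 26.3373) (49.3793, 19.4558) (69.5666, 4.5488) (73.6603, 33) (46.0163, 33)]  |A|=525.9974
8. canonical 5-gon: [(44.5549, 26.3373) (49.3793, 19.4558) (69.5666, 4.5488) (73.6603, 33) (46.0163, 33)]
9. shoelace: 525.9974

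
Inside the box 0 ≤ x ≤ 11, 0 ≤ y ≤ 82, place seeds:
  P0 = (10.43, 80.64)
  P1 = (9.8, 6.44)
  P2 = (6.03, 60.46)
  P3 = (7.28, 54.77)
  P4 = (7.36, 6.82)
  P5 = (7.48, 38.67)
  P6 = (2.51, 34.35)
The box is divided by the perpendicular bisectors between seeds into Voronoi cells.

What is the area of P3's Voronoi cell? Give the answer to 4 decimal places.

1. box [0,11]×[0,82]: [(0, 0) (11, 0) (11, 82) (0, 82)]
2. ⊥bis P3·P0 via (8.855,67.705): [(0, 68.7832) (0, 0) (11, 0) (11, 67.4438)]  |A|=749.2487
3. ⊥bis P3·P1 via (8.54,30.605): [(0, 68.7832) (0, 30.1597) (11, 30.7333) (11, 67.4438)]  |A|=414.3373
4. ⊥bis P3·P2 via (6.655,57.615): [(0, 56.153) (0, 30.1597) (11, 30.7333) (11, 58.5695)]  |A|=296.0625
5. ⊥bis P3·P4 via (7.32,30.795): [(0, 56.153) (0, 30.7828) (11, 30.8011) (11, 58.5695)]  |A|=292.2623
6. ⊥bis P3·P5 via (7.38,46.72): [(0, 56.153) (0, 46.6283) (11, 46.765) (11, 58.5695)]  |A|=117.3108
7. ⊥bis P3·P6 via (4.895,44.56): [(0, 56.153) (0, 46.6283) (11, 46.765) (11, 58.5695)]  |A|=117.3108
8. canonical 4-gon: [(0, 56.153) (0, 46.6283) (11, 46.765) (11, 58.5695)]
9. shoelace: 117.3108

Area of P3's cell: 117.3108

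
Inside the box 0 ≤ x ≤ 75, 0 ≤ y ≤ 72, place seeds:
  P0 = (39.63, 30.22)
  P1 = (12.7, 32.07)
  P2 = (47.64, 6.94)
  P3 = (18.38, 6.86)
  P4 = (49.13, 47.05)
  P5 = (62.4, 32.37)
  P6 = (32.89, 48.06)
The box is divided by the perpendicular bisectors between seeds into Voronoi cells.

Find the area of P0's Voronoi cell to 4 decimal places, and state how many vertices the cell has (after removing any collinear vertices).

1. box [0,75]×[0,72]: [(0, 0) (75, 0) (75, 72) (0, 72)]
2. ⊥bis P0·P1 via (26.165,31.145): [(24.0254, 0) (75, 0) (75, 72) (28.9716, 72)]  |A|=3492.1064
3. ⊥bis P0·P2 via (43.635,18.58): [(24.858, 12.1194) (75, 29.3718) (75, 72) (28.9716, 72)]  |A|=2446.836
4. ⊥bis P0·P3 via (29.005,18.54): [(25.517, 21.7129) (32.9881, 14.9167) (75, 29.3718) (75, 72) (28.9716, 72)]  |A|=2408.7597
5. ⊥bis P0·P4 via (44.38,38.635): [(27.3403, 48.2534) (25.517, 21.7129) (32.9881, 14.9167) (66.1717, 26.3343)]  |A|=690.6964
6. ⊥bis P0·P5 via (51.015,31.295): [(50.6565, 35.0921) (27.3403, 48.2534) (25.517, 21.7129) (32.9881, 14.9167) (51.9456, 21.4394)]  |A|=590.4288
7. ⊥bis P0·P6 via (36.26,39.14): [(50.6565, 35.0921) (40.5884, 40.7753) (26.4599, 35.4375) (25.517, 21.7129) (32.9881, 14.9167) (51.9456, 21.4394)]  |A|=502.244
8. canonical 6-gon: [(50.6565, 35.0921) (40.5884, 40.7753) (26.4599, 35.4375) (25.517, 21.7129) (32.9881, 14.9167) (51.9456, 21.4394)]
9. shoelace: 502.244

Area of P0's cell: 502.2440 (6 vertices)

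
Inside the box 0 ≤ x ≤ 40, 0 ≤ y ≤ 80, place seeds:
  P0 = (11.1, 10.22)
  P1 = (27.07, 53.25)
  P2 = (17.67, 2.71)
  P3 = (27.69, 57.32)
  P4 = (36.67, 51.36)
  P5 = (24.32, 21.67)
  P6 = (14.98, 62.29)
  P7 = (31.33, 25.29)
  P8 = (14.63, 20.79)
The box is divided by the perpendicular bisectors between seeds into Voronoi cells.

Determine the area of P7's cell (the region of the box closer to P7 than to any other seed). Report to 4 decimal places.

Area of P7's cell: 373.8285

1. box [0,40]×[0,80]: [(0, 0) (40, 0) (40, 80) (0, 80)]
2. ⊥bis P7·P0 via (21.215,17.755): [(0, 46.2341) (34.4413, 0) (40, 0) (40, 80) (0, 80)]  |A|=2403.8196
3. ⊥bis P7·P1 via (29.2,39.27): [(7.6353, 35.9844) (34.4413, 0) (40, 0) (40, 40.9155)]  |A|=762.1219
4. ⊥bis P7·P2 via (24.5,14): [(7.6353, 35.9844) (23.6121, 14.5372) (40, 4.6231) (40, 40.9155)]  |A|=683.8363
5. ⊥bis P7·P3 via (29.51,41.305): [(7.6353, 35.9844) (23.6121, 14.5372) (40, 4.6231) (40, 40.9155)]  |A|=683.8363
6. ⊥bis P7·P4 via (34,38.325): [(29.3069, 39.2863) (7.6353, 35.9844) (23.6121, 14.5372) (40, 4.6231) (40, 37.096)]  |A|=663.4153
7. ⊥bis P7·P5 via (27.825,23.48): [(29.3069, 39.2863) (20.366, 37.9241) (36.4555, 6.7674) (40, 4.6231) (40, 37.096)]  |A|=373.8285
8. ⊥bis P7·P6 via (23.155,43.79): [(29.3069, 39.2863) (20.366, 37.9241) (36.4555, 6.7674) (40, 4.6231) (40, 37.096)]  |A|=373.8285
9. ⊥bis P7·P8 via (22.98,23.04): [(29.3069, 39.2863) (20.366, 37.9241) (36.4555, 6.7674) (40, 4.6231) (40, 37.096)]  |A|=373.8285
10. canonical 5-gon: [(29.3069, 39.2863) (20.366, 37.9241) (36.4555, 6.7674) (40, 4.6231) (40, 37.096)]
11. shoelace: 373.8285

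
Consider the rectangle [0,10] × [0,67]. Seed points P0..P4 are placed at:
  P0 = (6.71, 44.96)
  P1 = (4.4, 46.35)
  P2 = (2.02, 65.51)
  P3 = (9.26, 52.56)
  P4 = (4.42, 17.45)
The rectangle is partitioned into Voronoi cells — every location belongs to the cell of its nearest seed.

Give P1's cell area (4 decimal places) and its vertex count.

1. box [0,10]×[0,67]: [(0, 0) (10, 0) (10, 67) (0, 67)]
2. ⊥bis P1·P0 via (5.555,45.655): [(0, 36.4233) (10, 53.042) (10, 67) (0, 67)]  |A|=222.6734
3. ⊥bis P1·P2 via (3.21,55.93): [(0, 55.5313) (0, 36.4233) (10, 53.042) (10, 56.7734)]  |A|=114.1969
4. ⊥bis P1·P3 via (6.83,49.455): [(0, 54.8002) (0, 36.4233) (7.5177, 48.9168)]  |A|=69.0762
5. ⊥bis P1·P4 via (4.41,31.9): [(0, 54.8002) (0, 36.4233) (7.5177, 48.9168)]  |A|=69.0762
6. canonical 3-gon: [(0, 54.8002) (0, 36.4233) (7.5177, 48.9168)]
7. shoelace: 69.0762

Area of P1's cell: 69.0762 (3 vertices)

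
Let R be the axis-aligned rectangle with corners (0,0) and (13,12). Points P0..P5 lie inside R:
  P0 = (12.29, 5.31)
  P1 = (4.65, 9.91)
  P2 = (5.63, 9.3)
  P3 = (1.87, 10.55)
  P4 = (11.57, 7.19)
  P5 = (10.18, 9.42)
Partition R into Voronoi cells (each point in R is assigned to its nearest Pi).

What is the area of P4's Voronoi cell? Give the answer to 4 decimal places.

Area of P4's cell: 12.5184

1. box [0,13]×[0,12]: [(0, 0) (13, 0) (13, 12) (0, 12)]
2. ⊥bis P4·P0 via (11.93,6.25): [(0, 1.6811) (13, 6.6598) (13, 12) (0, 12)]  |A|=101.7845
3. ⊥bis P4·P1 via (8.11,8.55): [(6.3688, 4.1202) (13, 6.6598) (13, 12) (9.4661, 12)]  |A|=31.6294
4. ⊥bis P4·P2 via (8.6,8.245): [(7.2554, 4.4597) (13, 6.6598) (13, 12) (9.9338, 12)]  |A|=26.8985
5. ⊥bis P4·P3 via (6.72,8.87): [(7.2554, 4.4597) (13, 6.6598) (13, 12) (9.9338, 12)]  |A|=26.8985
6. ⊥bis P4·P5 via (10.875,8.305): [(7.9804, 6.5007) (7.2554, 4.4597) (13, 6.6598) (13, 9.6296)]  |A|=12.5184
7. canonical 4-gon: [(7.9804, 6.5007) (7.2554, 4.4597) (13, 6.6598) (13, 9.6296)]
8. shoelace: 12.5184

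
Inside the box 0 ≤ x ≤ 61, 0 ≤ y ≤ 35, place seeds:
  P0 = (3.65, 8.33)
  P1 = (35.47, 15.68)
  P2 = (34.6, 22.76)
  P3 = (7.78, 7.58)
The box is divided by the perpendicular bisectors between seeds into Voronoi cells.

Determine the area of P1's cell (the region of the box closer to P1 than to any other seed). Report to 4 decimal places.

1. box [0,61]×[0,35]: [(0, 0) (61, 0) (61, 35) (0, 35)]
2. ⊥bis P1·P0 via (19.56,12.005): [(22.333, 0) (61, 0) (61, 35) (14.2485, 35)]  |A|=1494.8245
3. ⊥bis P1·P2 via (35.035,19.22): [(18.3665, 17.1718) (22.333, 0) (61, 0) (61, 22.4106)]  |A|=809.7111
4. ⊥bis P1·P3 via (21.625,11.63): [(19.9471, 17.366) (25.0271, 0) (61, 0) (61, 22.4106)]  |A|=772.3631
5. canonical 4-gon: [(19.9471, 17.366) (25.0271, 0) (61, 0) (61, 22.4106)]
6. shoelace: 772.3631

Area of P1's cell: 772.3631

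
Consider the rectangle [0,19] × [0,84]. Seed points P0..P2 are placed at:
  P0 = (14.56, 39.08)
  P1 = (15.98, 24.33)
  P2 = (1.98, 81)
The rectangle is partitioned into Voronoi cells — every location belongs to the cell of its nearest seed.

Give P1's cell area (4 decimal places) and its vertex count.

1. box [0,19]×[0,84]: [(0, 0) (19, 0) (19, 84) (0, 84)]
2. ⊥bis P1·P0 via (15.27,31.705): [(0, 30.2349) (0, 0) (19, 0) (19, 32.0641)]  |A|=591.8408
3. ⊥bis P1·P2 via (8.98,52.665): [(0, 30.2349) (0, 0) (19, 0) (19, 32.0641)]  |A|=591.8408
4. canonical 4-gon: [(0, 30.2349) (0, 0) (19, 0) (19, 32.0641)]
5. shoelace: 591.8408

Area of P1's cell: 591.8408 (4 vertices)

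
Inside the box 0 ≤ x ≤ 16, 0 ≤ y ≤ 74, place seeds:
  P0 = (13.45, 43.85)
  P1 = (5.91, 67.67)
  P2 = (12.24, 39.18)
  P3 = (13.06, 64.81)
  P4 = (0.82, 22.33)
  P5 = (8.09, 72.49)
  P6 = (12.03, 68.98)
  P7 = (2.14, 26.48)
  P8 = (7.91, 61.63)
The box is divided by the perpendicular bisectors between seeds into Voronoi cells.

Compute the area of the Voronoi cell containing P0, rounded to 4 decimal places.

1. box [0,16]×[0,74]: [(0, 0) (16, 0) (16, 74) (0, 74)]
2. ⊥bis P0·P1 via (9.68,55.76): [(0, 52.6959) (0, 0) (16, 0) (16, 57.7605)]  |A|=883.6514
3. ⊥bis P0·P2 via (12.845,41.515): [(0, 52.6959) (0, 44.8431) (16, 40.6975) (16, 57.7605)]  |A|=199.3259
4. ⊥bis P0·P3 via (13.255,54.33): [(4.657, 54.17) (0, 52.6959) (0, 44.8431) (16, 40.6975) (16, 54.3811)]  |A|=180.1593
5. ⊥bis P0·P4 via (7.135,33.09): [(4.657, 54.17) (0, 52.6959) (0, 44.8431) (16, 40.6975) (16, 54.3811)]  |A|=180.1593
6. ⊥bis P0·P5 via (10.77,58.17): [(4.657, 54.17) (0, 52.6959) (0, 44.8431) (16, 40.6975) (16, 54.3811)]  |A|=180.1593
7. ⊥bis P0·P6 via (12.74,56.415): [(4.657, 54.17) (0, 52.6959) (0, 44.8431) (16, 40.6975) (16, 54.3811)]  |A|=180.1593
8. ⊥bis P0·P7 via (7.795,35.165): [(4.657, 54.17) (0, 52.6959) (0, 44.8431) (16, 40.6975) (16, 54.3811)]  |A|=180.1593
9. ⊥bis P0·P8 via (10.68,52.74): [(15.9435, 54.38) (0, 49.4123) (0, 44.8431) (16, 40.6975) (16, 54.3811)]  |A|=146.1532
10. canonical 5-gon: [(15.9435, 54.38) (0, 49.4123) (0, 44.8431) (16, 40.6975) (16, 54.3811)]
11. shoelace: 146.1532

Area of P0's cell: 146.1532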